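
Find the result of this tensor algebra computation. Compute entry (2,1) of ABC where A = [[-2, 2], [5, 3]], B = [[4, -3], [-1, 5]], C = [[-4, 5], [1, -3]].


(ABC)_{21} = sum_m (AB)_{2m} C_{m1}. First compute row 2 of AB.
(AB)_{21} = 5*4 + 3*-1 = 17
(AB)_{22} = 5*-3 + 3*5 = 0
Now contract with column 1 of C:
(AB)_{21} * C_{11} = 17 * -4 = -68
(AB)_{22} * C_{21} = 0 * 1 = 0
(ABC)_{21} = -68 + 0 = -68

-68


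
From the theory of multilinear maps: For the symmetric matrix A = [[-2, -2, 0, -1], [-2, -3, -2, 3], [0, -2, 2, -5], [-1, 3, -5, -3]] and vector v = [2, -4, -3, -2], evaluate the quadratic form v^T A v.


First compute Av:
(Av)_1 = -2*2 + -2*-4 + 0*-3 + -1*-2 = 6
(Av)_2 = -2*2 + -3*-4 + -2*-3 + 3*-2 = 8
(Av)_3 = 0*2 + -2*-4 + 2*-3 + -5*-2 = 12
(Av)_4 = -1*2 + 3*-4 + -5*-3 + -3*-2 = 7
Av = [6, 8, 12, 7]
Then v^T (Av) = 2*6 + -4*8 + -3*12 + -2*7
= 12 + -32 + -36 + -14 = -70

-70


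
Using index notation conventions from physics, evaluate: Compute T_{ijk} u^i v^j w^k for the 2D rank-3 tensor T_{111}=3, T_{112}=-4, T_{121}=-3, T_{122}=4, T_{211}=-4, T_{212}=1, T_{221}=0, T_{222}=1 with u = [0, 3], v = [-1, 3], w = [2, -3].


S = sum over i,j,k of T_{ijk} u_i v_j w_k. Expanding all 8 terms:
T_{111}*u_1*v_1*w_1 = 3*0*-1*2 = 0  (running total: 0)
T_{112}*u_1*v_1*w_2 = -4*0*-1*-3 = 0  (running total: 0)
T_{121}*u_1*v_2*w_1 = -3*0*3*2 = 0  (running total: 0)
T_{122}*u_1*v_2*w_2 = 4*0*3*-3 = 0  (running total: 0)
T_{211}*u_2*v_1*w_1 = -4*3*-1*2 = 24  (running total: 24)
T_{212}*u_2*v_1*w_2 = 1*3*-1*-3 = 9  (running total: 33)
T_{221}*u_2*v_2*w_1 = 0*3*3*2 = 0  (running total: 33)
T_{222}*u_2*v_2*w_2 = 1*3*3*-3 = -27  (running total: 6)
S = 6

6


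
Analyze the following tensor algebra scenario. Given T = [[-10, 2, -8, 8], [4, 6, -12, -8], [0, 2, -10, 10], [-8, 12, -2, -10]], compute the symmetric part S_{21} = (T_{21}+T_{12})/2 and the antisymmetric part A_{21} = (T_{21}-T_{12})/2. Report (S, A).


T_{21} = 4
T_{12} = 2
S_{21} = (4 + 2)/2 = 6/2 = 3
A_{21} = (4 - 2)/2 = 2/2 = 1
Check: S + A = 3 + 1 = 4 = T_{21}.

(3, 1)


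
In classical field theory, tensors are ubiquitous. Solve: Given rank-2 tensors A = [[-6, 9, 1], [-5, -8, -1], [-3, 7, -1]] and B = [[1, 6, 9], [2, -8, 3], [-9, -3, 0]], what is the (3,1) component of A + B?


Tensor addition is component-wise: (A + B)_{ij} = A_{ij} + B_{ij}.
A_{31} = -3
B_{31} = -9
(A + B)_{31} = -3 + -9 = -12

-12


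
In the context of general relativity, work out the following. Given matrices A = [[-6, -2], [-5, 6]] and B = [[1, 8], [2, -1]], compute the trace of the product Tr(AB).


Tr(AB) = sum_i (AB)_{ii} where (AB)_{ii} = sum_k A_{ik} B_{ki}.
(AB)_{11} = -6*1 + -2*2 = -10
(AB)_{22} = -5*8 + 6*-1 = -46
Tr(AB) = -10 + -46 = -56

-56


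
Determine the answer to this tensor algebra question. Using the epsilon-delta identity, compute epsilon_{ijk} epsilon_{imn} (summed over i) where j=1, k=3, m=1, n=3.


Using the identity: epsilon_{ijk} epsilon_{imn} = delta_{jm} delta_{kn} - delta_{jn} delta_{km}.
delta_{11} = 1
delta_{33} = 1
delta_{13} = 0
delta_{31} = 0
Result = 1 * 1 - 0 * 0 = 1 - 0 = 1

1


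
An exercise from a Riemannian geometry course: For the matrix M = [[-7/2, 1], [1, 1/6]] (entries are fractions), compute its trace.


The trace is the sum of diagonal entries.
Diagonal: M[1,1] = -7/2, M[2,2] = 1/6
Tr(M) = -7/2 + 1/6
Computing step by step:
After adding M[1,1]: -7/2
After adding M[2,2]: -10/3
Tr(M) = -10/3

-10/3


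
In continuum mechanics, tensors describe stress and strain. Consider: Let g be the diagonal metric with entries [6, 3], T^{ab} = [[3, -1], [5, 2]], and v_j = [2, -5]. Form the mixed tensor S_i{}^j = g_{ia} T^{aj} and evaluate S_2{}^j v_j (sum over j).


Step 1: lower the first index. For a diagonal metric, g_{ia} T^{aj} = g_{ii} T^{ij} (no sum on i).
g_{22} = 3
S_2{}^1 = 3 * T^{21} = 3 * 5 = 15
S_2{}^2 = 3 * T^{22} = 3 * 2 = 6
Step 2: contract S_2{}^j with v_j.
S_2{}^1 * v_1 = 15 * 2 = 30
S_2{}^2 * v_2 = 6 * -5 = -30
Result = 30 + -30 = 0

0


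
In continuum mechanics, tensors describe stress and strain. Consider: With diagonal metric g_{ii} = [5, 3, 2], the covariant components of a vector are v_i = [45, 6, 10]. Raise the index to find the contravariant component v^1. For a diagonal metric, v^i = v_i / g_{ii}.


To raise an index with a diagonal metric: v^i = v_i / g_{ii}.
For index 1: v_1 = 45, g_{11} = 5
v^1 = 45 / 5 = 9

9


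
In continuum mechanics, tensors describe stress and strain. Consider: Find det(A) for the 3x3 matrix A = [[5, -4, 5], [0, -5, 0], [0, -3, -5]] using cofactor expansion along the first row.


Expanding along the first row, det(A) = a11*M_11 - a12*M_12 + a13*M_13, where M_1j is the (1,j) minor.
Minor M_11 = -5*-5 - 0*-3 = 25
Minor M_12 = 0*-5 - 0*0 = 0
Minor M_13 = 0*-3 - -5*0 = 0
det = 5*(25) - -4*(0) + 5*(0)
    = 125 - 0 + 0
    = 125

125


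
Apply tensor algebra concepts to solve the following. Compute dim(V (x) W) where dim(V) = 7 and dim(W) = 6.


The dimension of a tensor product is the product of dimensions.
dim(V) = 7, dim(W) = 6
dim(V (x) W) = 7 * 6 = 42

42


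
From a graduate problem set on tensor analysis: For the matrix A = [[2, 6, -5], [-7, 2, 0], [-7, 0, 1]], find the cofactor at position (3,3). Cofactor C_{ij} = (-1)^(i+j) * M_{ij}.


To find cofactor C_{33}, delete row 3 and column 3.
The resulting 2x2 submatrix is: [[2, 6], [-7, 2]]
Minor M_{33} = 2*2 - 6*-7
  = 4 - -42 = 46
Sign = (-1)^(3+3) = (-1)^6 = 1
Cofactor C_{33} = 1 * 46 = 46

46


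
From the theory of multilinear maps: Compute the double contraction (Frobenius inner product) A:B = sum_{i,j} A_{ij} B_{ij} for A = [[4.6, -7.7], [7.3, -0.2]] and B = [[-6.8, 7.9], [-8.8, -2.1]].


A:B = sum over all i,j of A_{ij} * B_{ij}.
Row 1: 4.6*-6.8=-31.28, -7.7*7.9=-60.83 => row sum = -92.11
Row 2: 7.3*-8.8=-64.24, -0.2*-2.1=0.42 => row sum = -63.82
Total = -92.11 + -63.82 = -155.93

-155.93


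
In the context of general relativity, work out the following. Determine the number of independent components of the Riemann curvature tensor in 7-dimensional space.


The Riemann tensor in d dimensions has d^2(d^2 - 1)/12 independent components.
d = 7, so d^2 = 49
d^2 - 1 = 48
d^2(d^2 - 1) = 49 * 48 = 2352
Divide by 12: 2352 / 12 = 196

196


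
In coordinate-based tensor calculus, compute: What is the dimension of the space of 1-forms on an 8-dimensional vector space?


The dimension of the space of p-forms on an n-dimensional space is C(n, p).
n = 8, p = 1
C(8, 1) = 8! / (1! * 7!) = 8

8


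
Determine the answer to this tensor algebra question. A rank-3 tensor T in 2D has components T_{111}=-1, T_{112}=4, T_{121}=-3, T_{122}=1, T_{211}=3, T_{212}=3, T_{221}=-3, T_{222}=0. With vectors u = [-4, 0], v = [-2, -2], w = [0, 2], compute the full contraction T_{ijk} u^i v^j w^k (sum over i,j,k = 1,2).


S = sum over i,j,k of T_{ijk} u_i v_j w_k. Expanding all 8 terms:
T_{111}*u_1*v_1*w_1 = -1*-4*-2*0 = 0  (running total: 0)
T_{112}*u_1*v_1*w_2 = 4*-4*-2*2 = 64  (running total: 64)
T_{121}*u_1*v_2*w_1 = -3*-4*-2*0 = 0  (running total: 64)
T_{122}*u_1*v_2*w_2 = 1*-4*-2*2 = 16  (running total: 80)
T_{211}*u_2*v_1*w_1 = 3*0*-2*0 = 0  (running total: 80)
T_{212}*u_2*v_1*w_2 = 3*0*-2*2 = 0  (running total: 80)
T_{221}*u_2*v_2*w_1 = -3*0*-2*0 = 0  (running total: 80)
T_{222}*u_2*v_2*w_2 = 0*0*-2*2 = 0  (running total: 80)
S = 80

80


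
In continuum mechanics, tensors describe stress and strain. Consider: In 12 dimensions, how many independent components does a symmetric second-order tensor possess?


A symmetric rank-2 tensor in d dimensions has d(d+1)/2 independent components.
d = 12
d(d+1)/2 = 12 * 13 / 2 = 156 / 2 = 78

78


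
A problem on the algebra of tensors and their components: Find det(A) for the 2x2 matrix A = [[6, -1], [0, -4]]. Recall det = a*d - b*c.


For a 2x2 matrix [[a, b], [c, d]], det = a*d - b*c.
a = 6, b = -1, c = 0, d = -4
a*d = 6 * -4 = -24
b*c = -1 * 0 = 0
det = -24 - 0 = -24

-24


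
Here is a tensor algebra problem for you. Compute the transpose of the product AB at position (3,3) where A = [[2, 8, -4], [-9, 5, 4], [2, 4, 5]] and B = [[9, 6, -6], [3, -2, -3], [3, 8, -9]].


(AB)^T_{ij} = (AB)_{ji} = sum_k A_{jk} B_{ki}.
For i=3, j=3 we need (AB)_{33}:
A_{31} * B_{13} = 2 * -6 = -12
A_{32} * B_{23} = 4 * -3 = -12
A_{33} * B_{33} = 5 * -9 = -45
Sum = -12 + -12 + -45 = -69

-69


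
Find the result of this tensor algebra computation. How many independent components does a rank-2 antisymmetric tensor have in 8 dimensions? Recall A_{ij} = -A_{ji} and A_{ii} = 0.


An antisymmetric rank-2 tensor satisfies A_{ij} = -A_{ji}, so diagonal entries are zero.
The independent components are the upper-triangular entries: C(n, 2) = n(n-1)/2.
n = 8
C(8, 2) = 8 * 7 / 2 = 56 / 2 = 28

28


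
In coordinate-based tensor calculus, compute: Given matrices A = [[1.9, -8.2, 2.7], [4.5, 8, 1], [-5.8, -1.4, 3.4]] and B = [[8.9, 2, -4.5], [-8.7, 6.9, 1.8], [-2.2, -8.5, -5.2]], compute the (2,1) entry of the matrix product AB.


(AB)_{ij} = sum_k A_{ik} B_{kj}.
For i=2, j=1:
A_{21} * B_{11} = 4.5 * 8.9 = 40.05
A_{22} * B_{21} = 8 * -8.7 = -69.6
A_{23} * B_{31} = 1 * -2.2 = -2.2
Sum = 40.05 + -69.6 + -2.2 = -31.75

-31.75


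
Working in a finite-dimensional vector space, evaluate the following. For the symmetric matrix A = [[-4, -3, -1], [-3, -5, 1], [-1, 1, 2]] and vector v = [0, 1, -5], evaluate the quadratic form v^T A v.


First compute Av:
(Av)_1 = -4*0 + -3*1 + -1*-5 = 2
(Av)_2 = -3*0 + -5*1 + 1*-5 = -10
(Av)_3 = -1*0 + 1*1 + 2*-5 = -9
Av = [2, -10, -9]
Then v^T (Av) = 0*2 + 1*-10 + -5*-9
= 0 + -10 + 45 = 35

35


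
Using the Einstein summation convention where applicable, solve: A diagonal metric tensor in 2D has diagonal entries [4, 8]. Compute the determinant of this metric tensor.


For a diagonal metric, the determinant is the product of diagonal entries.
Diagonal entries: 4, 8
det(g) = 4 * 8 = 32

32


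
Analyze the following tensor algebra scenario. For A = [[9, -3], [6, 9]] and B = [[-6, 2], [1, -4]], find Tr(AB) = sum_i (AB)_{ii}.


Tr(AB) = sum_i (AB)_{ii} where (AB)_{ii} = sum_k A_{ik} B_{ki}.
(AB)_{11} = 9*-6 + -3*1 = -57
(AB)_{22} = 6*2 + 9*-4 = -24
Tr(AB) = -57 + -24 = -81

-81


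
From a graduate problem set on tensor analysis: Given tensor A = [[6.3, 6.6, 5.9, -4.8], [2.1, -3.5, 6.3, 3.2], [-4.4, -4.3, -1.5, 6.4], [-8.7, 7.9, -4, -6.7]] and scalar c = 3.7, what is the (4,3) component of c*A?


Scalar multiplication: (cA)_{ij} = c * A_{ij}.
c = 3.7
A_{43} = -4
(cA)_{43} = 3.7 * -4 = -14.8

-14.8


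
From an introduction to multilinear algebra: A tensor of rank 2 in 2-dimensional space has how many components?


The number of components of a rank-r tensor in d dimensions is d^r.
Here d = 2 and r = 2.
2^2 = 4

4


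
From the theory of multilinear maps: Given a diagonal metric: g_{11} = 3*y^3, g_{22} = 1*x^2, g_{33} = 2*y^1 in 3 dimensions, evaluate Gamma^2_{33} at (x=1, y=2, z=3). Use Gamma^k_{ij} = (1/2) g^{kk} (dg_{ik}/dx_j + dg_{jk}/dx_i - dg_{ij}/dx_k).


For a diagonal metric, Gamma^k_{ij} = (1/2) g^{kk} (dg_{ik}/dx_j + dg_{jk}/dx_i - dg_{ij}/dx_k).
The metric is diagonal, so g_{ab} = 0 for a != b.
At the given point: g_{11} = 24, g_{22} = 1, g_{33} = 4
g^{22} = 1/1
dg_{32}/dx_3 = 0 (off-diagonal)
dg_{32}/dx_3 = 0 (off-diagonal)
dg_{33}/dx_2 = dg_{33}/dx_2 = 2
Numerator = 0 + 0 - 2 = -2
Gamma^2_{33} = -2 / (2 * 1) = -1

-1


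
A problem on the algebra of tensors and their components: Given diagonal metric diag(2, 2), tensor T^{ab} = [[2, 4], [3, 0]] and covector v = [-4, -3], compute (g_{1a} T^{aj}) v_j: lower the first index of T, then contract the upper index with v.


Step 1: lower the first index. For a diagonal metric, g_{ia} T^{aj} = g_{ii} T^{ij} (no sum on i).
g_{11} = 2
S_1{}^1 = 2 * T^{11} = 2 * 2 = 4
S_1{}^2 = 2 * T^{12} = 2 * 4 = 8
Step 2: contract S_1{}^j with v_j.
S_1{}^1 * v_1 = 4 * -4 = -16
S_1{}^2 * v_2 = 8 * -3 = -24
Result = -16 + -24 = -40

-40


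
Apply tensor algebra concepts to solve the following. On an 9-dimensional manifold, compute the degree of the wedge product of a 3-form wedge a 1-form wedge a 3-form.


The degree of a wedge product is the sum of the degrees of the individual forms.
Degrees: 3, 1, 3
Total degree = 3 + 1 + 3 = 7

7


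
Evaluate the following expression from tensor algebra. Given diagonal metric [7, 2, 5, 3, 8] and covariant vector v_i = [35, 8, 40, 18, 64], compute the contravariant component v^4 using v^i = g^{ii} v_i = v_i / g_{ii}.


To raise an index with a diagonal metric: v^i = v_i / g_{ii}.
For index 4: v_4 = 18, g_{44} = 3
v^4 = 18 / 3 = 6

6


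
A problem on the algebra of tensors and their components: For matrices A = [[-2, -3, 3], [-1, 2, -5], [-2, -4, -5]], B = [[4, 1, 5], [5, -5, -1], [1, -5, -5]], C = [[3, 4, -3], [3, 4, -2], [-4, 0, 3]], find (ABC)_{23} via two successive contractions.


(ABC)_{23} = sum_m (AB)_{2m} C_{m3}. First compute row 2 of AB.
(AB)_{21} = -1*4 + 2*5 + -5*1 = 1
(AB)_{22} = -1*1 + 2*-5 + -5*-5 = 14
(AB)_{23} = -1*5 + 2*-1 + -5*-5 = 18
Now contract with column 3 of C:
(AB)_{21} * C_{13} = 1 * -3 = -3
(AB)_{22} * C_{23} = 14 * -2 = -28
(AB)_{23} * C_{33} = 18 * 3 = 54
(ABC)_{23} = -3 + -28 + 54 = 23

23


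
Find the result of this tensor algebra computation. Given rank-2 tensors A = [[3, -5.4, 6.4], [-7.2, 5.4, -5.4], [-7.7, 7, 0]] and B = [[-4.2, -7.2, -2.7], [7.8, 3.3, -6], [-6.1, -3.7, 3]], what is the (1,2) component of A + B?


Tensor addition is component-wise: (A + B)_{ij} = A_{ij} + B_{ij}.
A_{12} = -5.4
B_{12} = -7.2
(A + B)_{12} = -5.4 + -7.2 = -12.6

-12.6


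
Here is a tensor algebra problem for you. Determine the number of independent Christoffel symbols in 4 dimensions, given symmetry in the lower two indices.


Christoffel symbols Gamma^k_{ij} are symmetric in i,j, so there are d * d(d+1)/2 independent symbols.
d = 4
d(d+1)/2 = 4 * 5 / 2 = 10
Total = 4 * 10 = 40

40


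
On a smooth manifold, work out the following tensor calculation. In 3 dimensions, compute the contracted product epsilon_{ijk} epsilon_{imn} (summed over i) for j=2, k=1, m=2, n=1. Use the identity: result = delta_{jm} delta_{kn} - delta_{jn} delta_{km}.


Using the identity: epsilon_{ijk} epsilon_{imn} = delta_{jm} delta_{kn} - delta_{jn} delta_{km}.
delta_{22} = 1
delta_{11} = 1
delta_{21} = 0
delta_{12} = 0
Result = 1 * 1 - 0 * 0 = 1 - 0 = 1

1


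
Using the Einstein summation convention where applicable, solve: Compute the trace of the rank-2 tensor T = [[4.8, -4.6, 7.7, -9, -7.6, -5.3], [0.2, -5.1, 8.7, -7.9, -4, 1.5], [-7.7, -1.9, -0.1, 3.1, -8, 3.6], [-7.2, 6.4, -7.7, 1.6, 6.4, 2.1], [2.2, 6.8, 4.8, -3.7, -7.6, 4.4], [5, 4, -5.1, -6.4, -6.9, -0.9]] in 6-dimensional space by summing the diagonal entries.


The contraction (trace) of a rank-2 tensor is the sum of its diagonal elements.
Diagonal entries: A[1,1] = 4.8, A[2,2] = -5.1, A[3,3] = -0.1, A[4,4] = 1.6, A[5,5] = -7.6, A[6,6] = -0.9
Tr(A) = 4.8 + -5.1 + -0.1 + 1.6 + -7.6 + -0.9 = -7.3

-7.3


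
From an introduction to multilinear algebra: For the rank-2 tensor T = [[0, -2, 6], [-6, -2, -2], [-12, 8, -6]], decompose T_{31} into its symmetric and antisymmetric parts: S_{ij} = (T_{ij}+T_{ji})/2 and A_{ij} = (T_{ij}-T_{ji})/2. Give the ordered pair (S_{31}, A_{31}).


T_{31} = -12
T_{13} = 6
S_{31} = (-12 + 6)/2 = -6/2 = -3
A_{31} = (-12 - 6)/2 = -18/2 = -9
Check: S + A = -3 + -9 = -12 = T_{31}.

(-3, -9)


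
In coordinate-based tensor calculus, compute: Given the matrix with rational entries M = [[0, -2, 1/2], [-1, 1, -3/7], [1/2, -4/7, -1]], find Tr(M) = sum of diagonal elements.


The trace is the sum of diagonal entries.
Diagonal: M[1,1] = 0, M[2,2] = 1, M[3,3] = -1
Tr(M) = 0 + 1 + -1
Computing step by step:
After adding M[1,1]: 0
After adding M[2,2]: 1
After adding M[3,3]: 0
Tr(M) = 0

0


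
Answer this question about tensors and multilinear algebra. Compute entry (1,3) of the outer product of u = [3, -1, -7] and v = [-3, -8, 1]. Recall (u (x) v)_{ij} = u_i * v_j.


The outer product entry T_{ij} = u_i * v_j.
We need i=1, j=3.
u_1 = 3, v_3 = 1
T_{1,3} = 3 * 1 = 3

3


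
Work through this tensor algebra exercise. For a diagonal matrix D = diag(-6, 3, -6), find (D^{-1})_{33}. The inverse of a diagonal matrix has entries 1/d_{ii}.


For a diagonal matrix, the inverse has entries (D^{-1})_{ii} = 1/d_{ii}.
The diagonal entries are: d_{11} = -6, d_{22} = 3, d_{33} = -6
We need (D^{-1})_{33} = 1/d_{33} = 1/-6 = -1/6

-1/6


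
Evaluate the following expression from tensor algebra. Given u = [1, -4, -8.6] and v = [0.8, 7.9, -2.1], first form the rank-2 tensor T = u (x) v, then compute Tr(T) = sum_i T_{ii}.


The outer product gives T_{ij} = u_i v_j.
The trace (contraction) is Tr(T) = sum_i T_{ii} = sum_i u_i v_i.
Diagonal entries:
T_{11} = u_1 * v_1 = 1 * 0.8 = 0.8
T_{22} = u_2 * v_2 = -4 * 7.9 = -31.6
T_{33} = u_3 * v_3 = -8.6 * -2.1 = 18.06
Tr(T) = 0.8 + -31.6 + 18.06 = -12.74

-12.74


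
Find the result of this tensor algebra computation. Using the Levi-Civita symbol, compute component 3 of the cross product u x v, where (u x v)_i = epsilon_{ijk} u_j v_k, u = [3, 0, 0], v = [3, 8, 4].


(u x v)_3 = sum_{j,k} epsilon_{3jk} u_j v_k. Only permutations of (1,2,3) contribute; the two non-zero terms are:
eps_{312} u_1 v_2 = 1 * 3 * 8 = 24
eps_{321} u_2 v_1 = -1 * 0 * 3 = 0
(u x v)_3 = 24

24


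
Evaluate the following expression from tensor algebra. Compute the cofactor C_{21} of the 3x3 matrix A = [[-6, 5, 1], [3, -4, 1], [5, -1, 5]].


To find cofactor C_{21}, delete row 2 and column 1.
The resulting 2x2 submatrix is: [[5, 1], [-1, 5]]
Minor M_{21} = 5*5 - 1*-1
  = 25 - -1 = 26
Sign = (-1)^(2+1) = (-1)^3 = -1
Cofactor C_{21} = -1 * 26 = -26

-26


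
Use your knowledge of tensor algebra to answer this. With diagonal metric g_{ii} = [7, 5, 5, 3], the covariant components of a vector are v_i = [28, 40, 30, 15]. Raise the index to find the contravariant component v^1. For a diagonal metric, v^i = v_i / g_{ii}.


To raise an index with a diagonal metric: v^i = v_i / g_{ii}.
For index 1: v_1 = 28, g_{11} = 7
v^1 = 28 / 7 = 4

4


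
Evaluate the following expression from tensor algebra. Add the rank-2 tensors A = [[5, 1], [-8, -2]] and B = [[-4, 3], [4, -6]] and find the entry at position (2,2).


Tensor addition is component-wise: (A + B)_{ij} = A_{ij} + B_{ij}.
A_{22} = -2
B_{22} = -6
(A + B)_{22} = -2 + -6 = -8

-8


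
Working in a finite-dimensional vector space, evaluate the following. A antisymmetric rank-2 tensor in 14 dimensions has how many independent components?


A antisymmetric rank-2 tensor in d dimensions has d(d-1)/2 independent components.
d = 14
d(d-1)/2 = 14 * 13 / 2 = 182 / 2 = 91

91


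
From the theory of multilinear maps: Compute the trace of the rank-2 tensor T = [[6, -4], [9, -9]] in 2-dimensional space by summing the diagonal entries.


The contraction (trace) of a rank-2 tensor is the sum of its diagonal elements.
Diagonal entries: A[1,1] = 6, A[2,2] = -9
Tr(A) = 6 + -9 = -3

-3


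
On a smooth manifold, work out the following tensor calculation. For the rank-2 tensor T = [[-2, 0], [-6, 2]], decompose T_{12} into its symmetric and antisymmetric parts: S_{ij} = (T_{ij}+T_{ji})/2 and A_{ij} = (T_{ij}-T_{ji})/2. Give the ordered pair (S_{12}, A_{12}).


T_{12} = 0
T_{21} = -6
S_{12} = (0 + -6)/2 = -6/2 = -3
A_{12} = (0 - -6)/2 = 6/2 = 3
Check: S + A = -3 + 3 = 0 = T_{12}.

(-3, 3)


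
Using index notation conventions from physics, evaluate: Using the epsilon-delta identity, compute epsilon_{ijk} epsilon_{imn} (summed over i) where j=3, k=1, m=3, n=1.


Using the identity: epsilon_{ijk} epsilon_{imn} = delta_{jm} delta_{kn} - delta_{jn} delta_{km}.
delta_{33} = 1
delta_{11} = 1
delta_{31} = 0
delta_{13} = 0
Result = 1 * 1 - 0 * 0 = 1 - 0 = 1

1


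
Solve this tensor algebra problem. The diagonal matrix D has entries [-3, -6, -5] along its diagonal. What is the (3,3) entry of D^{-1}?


For a diagonal matrix, the inverse has entries (D^{-1})_{ii} = 1/d_{ii}.
The diagonal entries are: d_{11} = -3, d_{22} = -6, d_{33} = -5
We need (D^{-1})_{33} = 1/d_{33} = 1/-5 = -1/5

-1/5


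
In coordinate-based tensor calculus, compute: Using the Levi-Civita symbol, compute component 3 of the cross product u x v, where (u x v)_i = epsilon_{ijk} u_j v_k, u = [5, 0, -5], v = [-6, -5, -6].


(u x v)_3 = sum_{j,k} epsilon_{3jk} u_j v_k. Only permutations of (1,2,3) contribute; the two non-zero terms are:
eps_{312} u_1 v_2 = 1 * 5 * -5 = -25
eps_{321} u_2 v_1 = -1 * 0 * -6 = 0
(u x v)_3 = -25

-25


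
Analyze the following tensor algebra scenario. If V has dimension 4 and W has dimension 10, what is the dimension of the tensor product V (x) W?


The dimension of a tensor product is the product of dimensions.
dim(V) = 4, dim(W) = 10
dim(V (x) W) = 4 * 10 = 40

40


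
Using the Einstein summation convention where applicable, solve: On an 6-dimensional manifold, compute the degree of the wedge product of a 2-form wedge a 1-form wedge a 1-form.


The degree of a wedge product is the sum of the degrees of the individual forms.
Degrees: 2, 1, 1
Total degree = 2 + 1 + 1 = 4

4


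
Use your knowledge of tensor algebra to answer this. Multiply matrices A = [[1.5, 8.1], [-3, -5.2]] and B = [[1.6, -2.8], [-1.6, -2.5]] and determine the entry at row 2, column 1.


(AB)_{ij} = sum_k A_{ik} B_{kj}.
For i=2, j=1:
A_{21} * B_{11} = -3 * 1.6 = -4.8
A_{22} * B_{21} = -5.2 * -1.6 = 8.32
Sum = -4.8 + 8.32 = 3.52

3.52


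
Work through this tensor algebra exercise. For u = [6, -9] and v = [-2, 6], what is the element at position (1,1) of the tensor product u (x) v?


The outer product entry T_{ij} = u_i * v_j.
We need i=1, j=1.
u_1 = 6, v_1 = -2
T_{1,1} = 6 * -2 = -12

-12


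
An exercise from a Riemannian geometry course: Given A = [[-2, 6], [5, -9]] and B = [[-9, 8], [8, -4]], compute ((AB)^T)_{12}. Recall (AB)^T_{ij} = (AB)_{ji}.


(AB)^T_{ij} = (AB)_{ji} = sum_k A_{jk} B_{ki}.
For i=1, j=2 we need (AB)_{21}:
A_{21} * B_{11} = 5 * -9 = -45
A_{22} * B_{21} = -9 * 8 = -72
Sum = -45 + -72 = -117

-117


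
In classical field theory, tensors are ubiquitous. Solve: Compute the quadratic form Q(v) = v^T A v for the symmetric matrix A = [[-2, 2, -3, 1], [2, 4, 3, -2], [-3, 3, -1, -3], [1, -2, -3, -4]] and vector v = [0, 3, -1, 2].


First compute Av:
(Av)_1 = -2*0 + 2*3 + -3*-1 + 1*2 = 11
(Av)_2 = 2*0 + 4*3 + 3*-1 + -2*2 = 5
(Av)_3 = -3*0 + 3*3 + -1*-1 + -3*2 = 4
(Av)_4 = 1*0 + -2*3 + -3*-1 + -4*2 = -11
Av = [11, 5, 4, -11]
Then v^T (Av) = 0*11 + 3*5 + -1*4 + 2*-11
= 0 + 15 + -4 + -22 = -11

-11


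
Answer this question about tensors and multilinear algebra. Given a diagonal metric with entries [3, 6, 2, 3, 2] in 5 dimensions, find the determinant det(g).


For a diagonal metric, the determinant is the product of diagonal entries.
Diagonal entries: 3, 6, 2, 3, 2
det(g) = 3 * 6 * 2 * 3 * 2 = 216

216


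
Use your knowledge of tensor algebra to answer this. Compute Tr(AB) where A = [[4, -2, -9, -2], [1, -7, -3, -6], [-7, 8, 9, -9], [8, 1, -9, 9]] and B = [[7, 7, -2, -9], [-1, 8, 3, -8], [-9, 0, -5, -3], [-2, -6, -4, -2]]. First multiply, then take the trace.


Tr(AB) = sum_i (AB)_{ii} where (AB)_{ii} = sum_k A_{ik} B_{ki}.
(AB)_{11} = 4*7 + -2*-1 + -9*-9 + -2*-2 = 115
(AB)_{22} = 1*7 + -7*8 + -3*0 + -6*-6 = -13
(AB)_{33} = -7*-2 + 8*3 + 9*-5 + -9*-4 = 29
(AB)_{44} = 8*-9 + 1*-8 + -9*-3 + 9*-2 = -71
Tr(AB) = 115 + -13 + 29 + -71 = 60

60


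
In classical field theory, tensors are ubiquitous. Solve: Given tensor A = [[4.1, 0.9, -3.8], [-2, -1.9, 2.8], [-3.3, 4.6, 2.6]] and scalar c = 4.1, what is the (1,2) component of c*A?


Scalar multiplication: (cA)_{ij} = c * A_{ij}.
c = 4.1
A_{12} = 0.9
(cA)_{12} = 4.1 * 0.9 = 3.69

3.69


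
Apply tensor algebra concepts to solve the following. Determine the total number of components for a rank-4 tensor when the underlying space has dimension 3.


The number of components of a rank-r tensor in d dimensions is d^r.
Here d = 3 and r = 4.
3^4 = 81

81


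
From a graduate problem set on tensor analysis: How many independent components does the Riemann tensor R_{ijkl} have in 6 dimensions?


The Riemann tensor in d dimensions has d^2(d^2 - 1)/12 independent components.
d = 6, so d^2 = 36
d^2 - 1 = 35
d^2(d^2 - 1) = 36 * 35 = 1260
Divide by 12: 1260 / 12 = 105

105


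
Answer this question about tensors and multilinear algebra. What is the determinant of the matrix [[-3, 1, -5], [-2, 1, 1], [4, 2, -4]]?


Expanding along the first row, det(A) = a11*M_11 - a12*M_12 + a13*M_13, where M_1j is the (1,j) minor.
Minor M_11 = 1*-4 - 1*2 = -6
Minor M_12 = -2*-4 - 1*4 = 4
Minor M_13 = -2*2 - 1*4 = -8
det = -3*(-6) - 1*(4) + -5*(-8)
    = 18 - 4 + 40
    = 54

54


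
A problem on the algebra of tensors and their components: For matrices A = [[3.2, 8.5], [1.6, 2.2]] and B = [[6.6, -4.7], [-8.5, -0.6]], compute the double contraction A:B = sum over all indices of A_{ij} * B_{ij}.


A:B = sum over all i,j of A_{ij} * B_{ij}.
Row 1: 3.2*6.6=21.12, 8.5*-4.7=-39.95 => row sum = -18.83
Row 2: 1.6*-8.5=-13.6, 2.2*-0.6=-1.32 => row sum = -14.92
Total = -18.83 + -14.92 = -33.75

-33.75


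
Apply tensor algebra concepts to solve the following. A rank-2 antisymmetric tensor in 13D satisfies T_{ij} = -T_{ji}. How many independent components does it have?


An antisymmetric rank-2 tensor satisfies A_{ij} = -A_{ji}, so diagonal entries are zero.
The independent components are the upper-triangular entries: C(n, 2) = n(n-1)/2.
n = 13
C(13, 2) = 13 * 12 / 2 = 156 / 2 = 78

78


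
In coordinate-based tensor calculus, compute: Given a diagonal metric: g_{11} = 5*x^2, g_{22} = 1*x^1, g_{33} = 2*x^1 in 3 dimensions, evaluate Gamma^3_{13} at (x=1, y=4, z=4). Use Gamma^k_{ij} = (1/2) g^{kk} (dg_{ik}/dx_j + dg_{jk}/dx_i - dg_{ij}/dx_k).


For a diagonal metric, Gamma^k_{ij} = (1/2) g^{kk} (dg_{ik}/dx_j + dg_{jk}/dx_i - dg_{ij}/dx_k).
The metric is diagonal, so g_{ab} = 0 for a != b.
At the given point: g_{11} = 5, g_{22} = 1, g_{33} = 2
g^{33} = 1/2
dg_{13}/dx_3 = 0 (off-diagonal)
dg_{33}/dx_1 = dg_{33}/dx_1 = 2
dg_{13}/dx_3 = 0 (off-diagonal)
Numerator = 0 + 2 - 0 = 2
Gamma^3_{13} = 2 / (2 * 2) = 1/2

1/2


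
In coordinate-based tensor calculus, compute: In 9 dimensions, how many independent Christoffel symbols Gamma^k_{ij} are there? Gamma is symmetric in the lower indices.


Christoffel symbols Gamma^k_{ij} are symmetric in i,j, so there are d * d(d+1)/2 independent symbols.
d = 9
d(d+1)/2 = 9 * 10 / 2 = 45
Total = 9 * 45 = 405

405


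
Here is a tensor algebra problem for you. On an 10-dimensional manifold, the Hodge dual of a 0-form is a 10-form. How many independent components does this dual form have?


The Hodge dual of a p-form on an n-dimensional manifold is an (n-p)-form.
n = 10, p = 0, so dual degree = 10 - 0 = 10
The number of components is C(n, n-p) = C(10, 10) = 1

1


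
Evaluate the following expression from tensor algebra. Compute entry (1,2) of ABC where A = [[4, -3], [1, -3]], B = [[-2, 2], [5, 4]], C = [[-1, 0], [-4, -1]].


(ABC)_{12} = sum_m (AB)_{1m} C_{m2}. First compute row 1 of AB.
(AB)_{11} = 4*-2 + -3*5 = -23
(AB)_{12} = 4*2 + -3*4 = -4
Now contract with column 2 of C:
(AB)_{11} * C_{12} = -23 * 0 = 0
(AB)_{12} * C_{22} = -4 * -1 = 4
(ABC)_{12} = 0 + 4 = 4

4


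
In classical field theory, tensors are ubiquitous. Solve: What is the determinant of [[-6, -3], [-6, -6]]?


For a 2x2 matrix [[a, b], [c, d]], det = a*d - b*c.
a = -6, b = -3, c = -6, d = -6
a*d = -6 * -6 = 36
b*c = -3 * -6 = 18
det = 36 - 18 = 18

18


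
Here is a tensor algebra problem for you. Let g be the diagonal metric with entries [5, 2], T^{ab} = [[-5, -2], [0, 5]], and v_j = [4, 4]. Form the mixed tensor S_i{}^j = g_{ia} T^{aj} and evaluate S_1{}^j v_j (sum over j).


Step 1: lower the first index. For a diagonal metric, g_{ia} T^{aj} = g_{ii} T^{ij} (no sum on i).
g_{11} = 5
S_1{}^1 = 5 * T^{11} = 5 * -5 = -25
S_1{}^2 = 5 * T^{12} = 5 * -2 = -10
Step 2: contract S_1{}^j with v_j.
S_1{}^1 * v_1 = -25 * 4 = -100
S_1{}^2 * v_2 = -10 * 4 = -40
Result = -100 + -40 = -140

-140


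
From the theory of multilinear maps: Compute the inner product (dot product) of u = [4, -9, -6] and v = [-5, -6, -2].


The inner product u . v = sum of u_i * v_i.
Term-by-term: 4 * -5, -9 * -6, -6 * -2
Products: -20, 54, 12
Sum = -20 + 54 + 12 = 46

46


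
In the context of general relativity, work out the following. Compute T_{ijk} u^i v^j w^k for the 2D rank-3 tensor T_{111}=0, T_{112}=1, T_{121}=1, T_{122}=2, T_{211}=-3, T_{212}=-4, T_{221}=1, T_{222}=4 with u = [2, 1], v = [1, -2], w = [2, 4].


S = sum over i,j,k of T_{ijk} u_i v_j w_k. Expanding all 8 terms:
T_{111}*u_1*v_1*w_1 = 0*2*1*2 = 0  (running total: 0)
T_{112}*u_1*v_1*w_2 = 1*2*1*4 = 8  (running total: 8)
T_{121}*u_1*v_2*w_1 = 1*2*-2*2 = -8  (running total: 0)
T_{122}*u_1*v_2*w_2 = 2*2*-2*4 = -32  (running total: -32)
T_{211}*u_2*v_1*w_1 = -3*1*1*2 = -6  (running total: -38)
T_{212}*u_2*v_1*w_2 = -4*1*1*4 = -16  (running total: -54)
T_{221}*u_2*v_2*w_1 = 1*1*-2*2 = -4  (running total: -58)
T_{222}*u_2*v_2*w_2 = 4*1*-2*4 = -32  (running total: -90)
S = -90

-90


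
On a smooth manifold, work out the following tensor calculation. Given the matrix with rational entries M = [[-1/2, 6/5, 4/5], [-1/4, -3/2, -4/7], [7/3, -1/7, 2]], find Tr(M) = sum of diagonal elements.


The trace is the sum of diagonal entries.
Diagonal: M[1,1] = -1/2, M[2,2] = -3/2, M[3,3] = 2
Tr(M) = -1/2 + -3/2 + 2
Computing step by step:
After adding M[1,1]: -1/2
After adding M[2,2]: -2
After adding M[3,3]: 0
Tr(M) = 0

0


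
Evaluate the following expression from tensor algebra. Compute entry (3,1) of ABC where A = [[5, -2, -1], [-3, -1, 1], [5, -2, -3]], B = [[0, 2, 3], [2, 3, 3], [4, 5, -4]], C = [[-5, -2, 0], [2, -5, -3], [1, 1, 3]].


(ABC)_{31} = sum_m (AB)_{3m} C_{m1}. First compute row 3 of AB.
(AB)_{31} = 5*0 + -2*2 + -3*4 = -16
(AB)_{32} = 5*2 + -2*3 + -3*5 = -11
(AB)_{33} = 5*3 + -2*3 + -3*-4 = 21
Now contract with column 1 of C:
(AB)_{31} * C_{11} = -16 * -5 = 80
(AB)_{32} * C_{21} = -11 * 2 = -22
(AB)_{33} * C_{31} = 21 * 1 = 21
(ABC)_{31} = 80 + -22 + 21 = 79

79


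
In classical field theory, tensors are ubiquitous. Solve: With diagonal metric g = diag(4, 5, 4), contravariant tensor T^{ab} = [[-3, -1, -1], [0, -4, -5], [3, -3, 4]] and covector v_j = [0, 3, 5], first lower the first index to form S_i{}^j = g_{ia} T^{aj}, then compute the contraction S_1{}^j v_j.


Step 1: lower the first index. For a diagonal metric, g_{ia} T^{aj} = g_{ii} T^{ij} (no sum on i).
g_{11} = 4
S_1{}^1 = 4 * T^{11} = 4 * -3 = -12
S_1{}^2 = 4 * T^{12} = 4 * -1 = -4
S_1{}^3 = 4 * T^{13} = 4 * -1 = -4
Step 2: contract S_1{}^j with v_j.
S_1{}^1 * v_1 = -12 * 0 = 0
S_1{}^2 * v_2 = -4 * 3 = -12
S_1{}^3 * v_3 = -4 * 5 = -20
Result = 0 + -12 + -20 = -32

-32


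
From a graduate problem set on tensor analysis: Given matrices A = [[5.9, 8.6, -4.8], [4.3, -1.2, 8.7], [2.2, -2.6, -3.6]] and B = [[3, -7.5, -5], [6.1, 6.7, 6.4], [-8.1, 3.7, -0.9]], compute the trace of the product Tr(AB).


Tr(AB) = sum_i (AB)_{ii} where (AB)_{ii} = sum_k A_{ik} B_{ki}.
(AB)_{11} = 5.9*3 + 8.6*6.1 + -4.8*-8.1 = 109.04
(AB)_{22} = 4.3*-7.5 + -1.2*6.7 + 8.7*3.7 = -8.1
(AB)_{33} = 2.2*-5 + -2.6*6.4 + -3.6*-0.9 = -24.4
Tr(AB) = 109.04 + -8.1 + -24.4 = 76.54

76.54


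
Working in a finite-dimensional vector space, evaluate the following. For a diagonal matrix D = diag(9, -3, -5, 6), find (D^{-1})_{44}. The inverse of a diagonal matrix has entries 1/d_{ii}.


For a diagonal matrix, the inverse has entries (D^{-1})_{ii} = 1/d_{ii}.
The diagonal entries are: d_{11} = 9, d_{22} = -3, d_{33} = -5, d_{44} = 6
We need (D^{-1})_{44} = 1/d_{44} = 1/6 = 1/6

1/6


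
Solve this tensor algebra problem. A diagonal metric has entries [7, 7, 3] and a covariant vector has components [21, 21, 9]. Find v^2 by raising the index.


To raise an index with a diagonal metric: v^i = v_i / g_{ii}.
For index 2: v_2 = 21, g_{22} = 7
v^2 = 21 / 7 = 3

3


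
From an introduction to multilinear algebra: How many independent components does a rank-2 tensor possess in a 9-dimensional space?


The number of components of a rank-r tensor in d dimensions is d^r.
Here d = 9 and r = 2.
9^2 = 81

81


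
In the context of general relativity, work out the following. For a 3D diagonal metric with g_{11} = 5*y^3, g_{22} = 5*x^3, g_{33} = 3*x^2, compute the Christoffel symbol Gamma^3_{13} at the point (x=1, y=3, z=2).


For a diagonal metric, Gamma^k_{ij} = (1/2) g^{kk} (dg_{ik}/dx_j + dg_{jk}/dx_i - dg_{ij}/dx_k).
The metric is diagonal, so g_{ab} = 0 for a != b.
At the given point: g_{11} = 135, g_{22} = 5, g_{33} = 3
g^{33} = 1/3
dg_{13}/dx_3 = 0 (off-diagonal)
dg_{33}/dx_1 = dg_{33}/dx_1 = 6
dg_{13}/dx_3 = 0 (off-diagonal)
Numerator = 0 + 6 - 0 = 6
Gamma^3_{13} = 6 / (2 * 3) = 1

1


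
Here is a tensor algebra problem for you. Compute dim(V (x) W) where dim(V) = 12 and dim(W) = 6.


The dimension of a tensor product is the product of dimensions.
dim(V) = 12, dim(W) = 6
dim(V (x) W) = 12 * 6 = 72

72


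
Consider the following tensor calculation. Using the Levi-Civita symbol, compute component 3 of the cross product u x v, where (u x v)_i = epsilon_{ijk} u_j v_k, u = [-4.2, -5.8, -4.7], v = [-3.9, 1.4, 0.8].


(u x v)_3 = sum_{j,k} epsilon_{3jk} u_j v_k. Only permutations of (1,2,3) contribute; the two non-zero terms are:
eps_{312} u_1 v_2 = 1 * -4.2 * 1.4 = -5.88
eps_{321} u_2 v_1 = -1 * -5.8 * -3.9 = -22.62
(u x v)_3 = -28.5

-28.5


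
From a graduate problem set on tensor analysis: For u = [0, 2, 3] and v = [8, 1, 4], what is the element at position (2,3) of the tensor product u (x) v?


The outer product entry T_{ij} = u_i * v_j.
We need i=2, j=3.
u_2 = 2, v_3 = 4
T_{2,3} = 2 * 4 = 8

8


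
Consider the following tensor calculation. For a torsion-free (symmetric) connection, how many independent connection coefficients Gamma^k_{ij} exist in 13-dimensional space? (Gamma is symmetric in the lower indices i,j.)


Christoffel symbols Gamma^k_{ij} are symmetric in i,j, so there are d * d(d+1)/2 independent symbols.
d = 13
d(d+1)/2 = 13 * 14 / 2 = 91
Total = 13 * 91 = 1183

1183


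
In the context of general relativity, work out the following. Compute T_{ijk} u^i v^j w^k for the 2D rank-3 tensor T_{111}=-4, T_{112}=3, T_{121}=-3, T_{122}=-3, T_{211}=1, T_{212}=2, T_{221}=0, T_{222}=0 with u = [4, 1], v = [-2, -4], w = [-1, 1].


S = sum over i,j,k of T_{ijk} u_i v_j w_k. Expanding all 8 terms:
T_{111}*u_1*v_1*w_1 = -4*4*-2*-1 = -32  (running total: -32)
T_{112}*u_1*v_1*w_2 = 3*4*-2*1 = -24  (running total: -56)
T_{121}*u_1*v_2*w_1 = -3*4*-4*-1 = -48  (running total: -104)
T_{122}*u_1*v_2*w_2 = -3*4*-4*1 = 48  (running total: -56)
T_{211}*u_2*v_1*w_1 = 1*1*-2*-1 = 2  (running total: -54)
T_{212}*u_2*v_1*w_2 = 2*1*-2*1 = -4  (running total: -58)
T_{221}*u_2*v_2*w_1 = 0*1*-4*-1 = 0  (running total: -58)
T_{222}*u_2*v_2*w_2 = 0*1*-4*1 = 0  (running total: -58)
S = -58

-58


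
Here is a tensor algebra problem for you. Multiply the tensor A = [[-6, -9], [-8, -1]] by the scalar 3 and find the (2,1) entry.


Scalar multiplication: (cA)_{ij} = c * A_{ij}.
c = 3
A_{21} = -8
(cA)_{21} = 3 * -8 = -24

-24


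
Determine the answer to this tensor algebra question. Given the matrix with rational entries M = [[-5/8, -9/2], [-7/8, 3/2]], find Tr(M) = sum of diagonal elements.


The trace is the sum of diagonal entries.
Diagonal: M[1,1] = -5/8, M[2,2] = 3/2
Tr(M) = -5/8 + 3/2
Computing step by step:
After adding M[1,1]: -5/8
After adding M[2,2]: 7/8
Tr(M) = 7/8

7/8


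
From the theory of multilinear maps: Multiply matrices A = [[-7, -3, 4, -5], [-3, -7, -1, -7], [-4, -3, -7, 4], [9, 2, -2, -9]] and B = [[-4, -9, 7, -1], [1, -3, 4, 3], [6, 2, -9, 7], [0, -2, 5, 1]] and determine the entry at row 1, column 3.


(AB)_{ij} = sum_k A_{ik} B_{kj}.
For i=1, j=3:
A_{11} * B_{13} = -7 * 7 = -49
A_{12} * B_{23} = -3 * 4 = -12
A_{13} * B_{33} = 4 * -9 = -36
A_{14} * B_{43} = -5 * 5 = -25
Sum = -49 + -12 + -36 + -25 = -122

-122


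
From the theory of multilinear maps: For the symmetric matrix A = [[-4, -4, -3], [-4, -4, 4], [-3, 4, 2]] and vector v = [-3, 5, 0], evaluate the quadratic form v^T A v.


First compute Av:
(Av)_1 = -4*-3 + -4*5 + -3*0 = -8
(Av)_2 = -4*-3 + -4*5 + 4*0 = -8
(Av)_3 = -3*-3 + 4*5 + 2*0 = 29
Av = [-8, -8, 29]
Then v^T (Av) = -3*-8 + 5*-8 + 0*29
= 24 + -40 + 0 = -16

-16


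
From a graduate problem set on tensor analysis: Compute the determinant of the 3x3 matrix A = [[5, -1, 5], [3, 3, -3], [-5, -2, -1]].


Expanding along the first row, det(A) = a11*M_11 - a12*M_12 + a13*M_13, where M_1j is the (1,j) minor.
Minor M_11 = 3*-1 - -3*-2 = -9
Minor M_12 = 3*-1 - -3*-5 = -18
Minor M_13 = 3*-2 - 3*-5 = 9
det = 5*(-9) - -1*(-18) + 5*(9)
    = -45 - 18 + 45
    = -18

-18


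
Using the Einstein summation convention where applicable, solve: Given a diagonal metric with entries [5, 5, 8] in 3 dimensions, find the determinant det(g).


For a diagonal metric, the determinant is the product of diagonal entries.
Diagonal entries: 5, 5, 8
det(g) = 5 * 5 * 8 = 200

200


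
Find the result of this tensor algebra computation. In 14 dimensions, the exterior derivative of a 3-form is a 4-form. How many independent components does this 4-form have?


The exterior derivative of a p-form is a (p+1)-form.
Its number of independent components is C(n, p+1).
n = 14, p+1 = 4
C(14, 4) = 1001

1001


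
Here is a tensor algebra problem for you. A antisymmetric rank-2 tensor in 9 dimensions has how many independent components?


A antisymmetric rank-2 tensor in d dimensions has d(d-1)/2 independent components.
d = 9
d(d-1)/2 = 9 * 8 / 2 = 72 / 2 = 36

36


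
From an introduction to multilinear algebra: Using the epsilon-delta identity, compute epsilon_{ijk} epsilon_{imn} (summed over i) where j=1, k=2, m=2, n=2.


Using the identity: epsilon_{ijk} epsilon_{imn} = delta_{jm} delta_{kn} - delta_{jn} delta_{km}.
delta_{12} = 0
delta_{22} = 1
delta_{12} = 0
delta_{22} = 1
Result = 0 * 1 - 0 * 1 = 0 - 0 = 0

0


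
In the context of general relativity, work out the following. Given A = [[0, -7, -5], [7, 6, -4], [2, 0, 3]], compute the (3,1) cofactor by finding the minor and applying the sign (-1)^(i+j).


To find cofactor C_{31}, delete row 3 and column 1.
The resulting 2x2 submatrix is: [[-7, -5], [6, -4]]
Minor M_{31} = -7*-4 - -5*6
  = 28 - -30 = 58
Sign = (-1)^(3+1) = (-1)^4 = 1
Cofactor C_{31} = 1 * 58 = 58

58


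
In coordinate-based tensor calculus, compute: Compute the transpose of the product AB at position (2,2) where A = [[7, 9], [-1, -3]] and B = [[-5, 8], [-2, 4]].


(AB)^T_{ij} = (AB)_{ji} = sum_k A_{jk} B_{ki}.
For i=2, j=2 we need (AB)_{22}:
A_{21} * B_{12} = -1 * 8 = -8
A_{22} * B_{22} = -3 * 4 = -12
Sum = -8 + -12 = -20

-20


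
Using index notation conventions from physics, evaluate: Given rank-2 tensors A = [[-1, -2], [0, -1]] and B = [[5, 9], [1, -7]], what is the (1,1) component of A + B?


Tensor addition is component-wise: (A + B)_{ij} = A_{ij} + B_{ij}.
A_{11} = -1
B_{11} = 5
(A + B)_{11} = -1 + 5 = 4

4


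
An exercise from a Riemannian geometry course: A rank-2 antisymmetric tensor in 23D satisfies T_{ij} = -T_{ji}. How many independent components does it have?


An antisymmetric rank-2 tensor satisfies A_{ij} = -A_{ji}, so diagonal entries are zero.
The independent components are the upper-triangular entries: C(n, 2) = n(n-1)/2.
n = 23
C(23, 2) = 23 * 22 / 2 = 506 / 2 = 253

253


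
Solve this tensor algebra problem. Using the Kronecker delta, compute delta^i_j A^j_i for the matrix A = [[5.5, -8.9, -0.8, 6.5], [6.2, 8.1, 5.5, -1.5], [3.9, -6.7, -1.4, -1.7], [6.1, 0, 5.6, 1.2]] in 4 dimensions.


The contraction (trace) of a rank-2 tensor is the sum of its diagonal elements.
Diagonal entries: A[1,1] = 5.5, A[2,2] = 8.1, A[3,3] = -1.4, A[4,4] = 1.2
Tr(A) = 5.5 + 8.1 + -1.4 + 1.2 = 13.4

13.4
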